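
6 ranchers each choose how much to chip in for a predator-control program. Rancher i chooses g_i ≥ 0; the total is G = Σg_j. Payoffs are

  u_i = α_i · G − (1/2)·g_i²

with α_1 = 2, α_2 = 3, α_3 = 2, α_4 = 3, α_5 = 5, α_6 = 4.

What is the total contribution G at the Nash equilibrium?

Rancher i's FOC: ∂u_i/∂g_i = α_i − g_i = 0, so g_i* = α_i.
NE contributions = (2, 3, 2, 3, 5, 4); G = 19.

19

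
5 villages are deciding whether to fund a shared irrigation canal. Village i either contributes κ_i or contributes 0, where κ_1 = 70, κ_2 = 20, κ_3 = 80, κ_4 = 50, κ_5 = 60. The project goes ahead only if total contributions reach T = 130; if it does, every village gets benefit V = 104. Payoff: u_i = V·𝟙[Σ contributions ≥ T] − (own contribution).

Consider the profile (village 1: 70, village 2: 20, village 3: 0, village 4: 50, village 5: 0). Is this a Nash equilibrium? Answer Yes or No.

Yes

Total = 140 ≥ 130: provided.
Village 1 (pledges 70, payoff 34): dropping to 0 → total 70, payoff 0. No gain.
Village 2 (pledges 20, payoff 84): dropping to 0 → total 120, payoff 0. No gain.
Village 3 (pledges 0, payoff 104): pledging 80 → total 220, payoff 24. No gain.
Village 4 (pledges 50, payoff 54): dropping to 0 → total 90, payoff 0. No gain.
Village 5 (pledges 0, payoff 104): pledging 60 → total 200, payoff 44. No gain.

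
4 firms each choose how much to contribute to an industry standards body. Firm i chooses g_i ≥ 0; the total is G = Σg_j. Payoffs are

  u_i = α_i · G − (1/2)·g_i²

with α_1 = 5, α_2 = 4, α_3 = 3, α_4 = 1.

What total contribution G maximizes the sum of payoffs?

52

Planner FOC: ∂(Σu_j)/∂g_i = (Σα_j) − g_i = 0, so g_i^SO = Σα_j = 13 for every i; G^SO = 52.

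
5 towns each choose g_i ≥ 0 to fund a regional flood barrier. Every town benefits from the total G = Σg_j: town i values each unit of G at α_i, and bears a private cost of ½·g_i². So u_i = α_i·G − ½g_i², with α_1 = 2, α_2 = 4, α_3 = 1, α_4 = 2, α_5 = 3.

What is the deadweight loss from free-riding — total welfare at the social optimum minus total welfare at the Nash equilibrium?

233

Town i's FOC: ∂u_i/∂g_i = α_i − g_i = 0, so g_i* = α_i.
NE contributions = (2, 4, 1, 2, 3); G = 12.
W^NE = (Σα)·G − ½Σα_i² = 12² − ½·34 = 127.
Planner sets g_i = Σα_j = 12 for every i, so G^SO = 5·12 = 60.
W^SO = (Σα)·G^SO − ½·5·(Σα)² = (5/2)·12² = 360.
Deadweight loss = W^SO − W^NE = 233.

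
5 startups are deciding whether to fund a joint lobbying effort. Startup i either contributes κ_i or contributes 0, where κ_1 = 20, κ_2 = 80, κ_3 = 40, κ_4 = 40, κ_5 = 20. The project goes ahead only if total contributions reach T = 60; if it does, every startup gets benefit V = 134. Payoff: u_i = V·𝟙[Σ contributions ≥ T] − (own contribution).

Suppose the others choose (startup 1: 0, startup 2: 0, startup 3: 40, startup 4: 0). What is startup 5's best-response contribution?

Others' total = 40. Contributing 20 brings total to 60 ≥ 60: gain V − κ_5 = 114.
Best response: 20.

20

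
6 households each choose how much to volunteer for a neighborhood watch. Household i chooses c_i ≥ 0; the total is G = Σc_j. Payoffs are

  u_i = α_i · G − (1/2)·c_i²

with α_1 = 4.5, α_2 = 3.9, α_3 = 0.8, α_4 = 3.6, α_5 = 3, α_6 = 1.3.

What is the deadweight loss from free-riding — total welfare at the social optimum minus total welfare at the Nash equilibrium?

614.695

Household i's FOC: ∂u_i/∂c_i = α_i − c_i = 0, so c_i* = α_i.
NE contributions = (4.5, 3.9, 0.8, 3.6, 3, 1.3); G = 17.1.
W^NE = (Σα)·G − ½Σα_i² = 17.1² − ½·59.75 = 262.535.
Planner sets c_i = Σα_j = 17.1 for every i, so G^SO = 6·17.1 = 102.6.
W^SO = (Σα)·G^SO − ½·6·(Σα)² = (6/2)·17.1² = 877.23.
Deadweight loss = W^SO − W^NE = 614.695.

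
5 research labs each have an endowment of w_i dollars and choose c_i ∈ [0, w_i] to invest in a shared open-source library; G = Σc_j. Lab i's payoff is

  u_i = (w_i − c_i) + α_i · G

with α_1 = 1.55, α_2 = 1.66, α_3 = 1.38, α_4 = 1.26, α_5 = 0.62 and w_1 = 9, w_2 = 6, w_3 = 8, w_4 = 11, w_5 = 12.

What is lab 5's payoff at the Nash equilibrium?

∂u_i/∂c_i = α_i − 1, so lab i contributes w_i if α_i > 1, else 0.
α_i > 1 for i ∈ {1, 2, 3, 4}; NE contributions (9, 6, 8, 11, 0), G = 34.
u_5 = (12 − 0) + 0.62·34 = 33.08.

33.08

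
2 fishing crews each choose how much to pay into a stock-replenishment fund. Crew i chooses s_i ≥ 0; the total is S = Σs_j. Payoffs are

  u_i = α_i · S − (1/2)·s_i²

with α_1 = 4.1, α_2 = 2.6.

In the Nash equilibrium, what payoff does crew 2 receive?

Crew i's FOC: ∂u_i/∂s_i = α_i − s_i = 0, so s_i* = α_i.
NE contributions = (4.1, 2.6); S = 6.7.
u_2 = α_2·S − ½·(s_2)² = 2.6·6.7 − ½·2.6² = 14.04.

14.04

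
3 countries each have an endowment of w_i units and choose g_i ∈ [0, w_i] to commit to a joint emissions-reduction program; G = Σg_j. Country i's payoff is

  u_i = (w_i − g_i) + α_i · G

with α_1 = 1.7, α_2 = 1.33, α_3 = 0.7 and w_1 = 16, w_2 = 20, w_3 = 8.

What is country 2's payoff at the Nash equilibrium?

∂u_i/∂g_i = α_i − 1, so country i contributes w_i if α_i > 1, else 0.
α_i > 1 for i ∈ {1, 2}; NE contributions (16, 20, 0), G = 36.
u_2 = (20 − 20) + 1.33·36 = 47.88.

47.88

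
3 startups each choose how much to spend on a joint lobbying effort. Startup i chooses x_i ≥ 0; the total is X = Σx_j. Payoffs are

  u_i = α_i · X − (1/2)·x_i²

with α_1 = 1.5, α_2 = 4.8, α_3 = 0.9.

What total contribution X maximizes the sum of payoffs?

Planner FOC: ∂(Σu_j)/∂x_i = (Σα_j) − x_i = 0, so x_i^SO = Σα_j = 7.2 for every i; X^SO = 21.6.

21.6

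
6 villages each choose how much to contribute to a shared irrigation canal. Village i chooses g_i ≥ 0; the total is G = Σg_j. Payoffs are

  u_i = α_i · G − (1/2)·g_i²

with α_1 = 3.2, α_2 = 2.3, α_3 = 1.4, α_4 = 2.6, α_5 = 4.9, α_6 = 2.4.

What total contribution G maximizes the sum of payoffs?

Planner FOC: ∂(Σu_j)/∂g_i = (Σα_j) − g_i = 0, so g_i^SO = Σα_j = 16.8 for every i; G^SO = 100.8.

100.8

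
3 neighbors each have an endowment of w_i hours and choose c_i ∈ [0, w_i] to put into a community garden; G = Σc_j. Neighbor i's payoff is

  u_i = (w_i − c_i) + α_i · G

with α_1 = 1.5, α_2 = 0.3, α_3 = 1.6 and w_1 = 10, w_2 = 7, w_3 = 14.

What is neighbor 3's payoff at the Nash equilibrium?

38.4

∂u_i/∂c_i = α_i − 1, so neighbor i contributes w_i if α_i > 1, else 0.
α_i > 1 for i ∈ {1, 3}; NE contributions (10, 0, 14), G = 24.
u_3 = (14 − 14) + 1.6·24 = 38.4.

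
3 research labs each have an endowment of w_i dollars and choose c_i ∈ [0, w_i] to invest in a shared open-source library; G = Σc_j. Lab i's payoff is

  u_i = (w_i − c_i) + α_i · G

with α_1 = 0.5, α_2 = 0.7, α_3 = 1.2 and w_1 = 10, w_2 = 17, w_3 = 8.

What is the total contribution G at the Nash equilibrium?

8

∂u_i/∂c_i = α_i − 1, so lab i contributes w_i if α_i > 1, else 0.
α_i > 1 for i ∈ {3}; NE contributions (0, 0, 8), G = 8.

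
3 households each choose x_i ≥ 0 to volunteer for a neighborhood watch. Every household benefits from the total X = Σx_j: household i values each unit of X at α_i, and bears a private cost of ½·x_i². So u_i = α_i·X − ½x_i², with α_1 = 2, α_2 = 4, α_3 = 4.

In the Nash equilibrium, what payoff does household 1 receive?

18

Household i's FOC: ∂u_i/∂x_i = α_i − x_i = 0, so x_i* = α_i.
NE contributions = (2, 4, 4); X = 10.
u_1 = α_1·X − ½·(x_1)² = 2·10 − ½·2² = 18.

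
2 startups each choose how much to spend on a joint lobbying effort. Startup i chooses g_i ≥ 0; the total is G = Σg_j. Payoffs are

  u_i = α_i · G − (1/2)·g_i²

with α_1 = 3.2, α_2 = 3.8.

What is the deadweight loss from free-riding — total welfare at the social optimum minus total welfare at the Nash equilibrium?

Startup i's FOC: ∂u_i/∂g_i = α_i − g_i = 0, so g_i* = α_i.
NE contributions = (3.2, 3.8); G = 7.
W^NE = (Σα)·G − ½Σα_i² = 7² − ½·24.68 = 36.66.
Planner sets g_i = Σα_j = 7 for every i, so G^SO = 2·7 = 14.
W^SO = (Σα)·G^SO − ½·2·(Σα)² = (2/2)·7² = 49.
Deadweight loss = W^SO − W^NE = 12.34.

12.34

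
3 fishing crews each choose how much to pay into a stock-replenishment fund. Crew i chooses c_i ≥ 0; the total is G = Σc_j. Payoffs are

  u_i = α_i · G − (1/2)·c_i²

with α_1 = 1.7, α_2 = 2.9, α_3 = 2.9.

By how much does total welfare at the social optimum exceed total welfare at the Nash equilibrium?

37.98

Crew i's FOC: ∂u_i/∂c_i = α_i − c_i = 0, so c_i* = α_i.
NE contributions = (1.7, 2.9, 2.9); G = 7.5.
W^NE = (Σα)·G − ½Σα_i² = 7.5² − ½·19.71 = 46.395.
Planner sets c_i = Σα_j = 7.5 for every i, so G^SO = 3·7.5 = 22.5.
W^SO = (Σα)·G^SO − ½·3·(Σα)² = (3/2)·7.5² = 84.375.
Deadweight loss = W^SO − W^NE = 37.98.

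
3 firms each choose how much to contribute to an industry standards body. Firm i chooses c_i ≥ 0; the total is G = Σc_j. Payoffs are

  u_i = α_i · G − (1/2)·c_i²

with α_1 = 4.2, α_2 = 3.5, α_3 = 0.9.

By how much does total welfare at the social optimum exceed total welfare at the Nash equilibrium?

52.33

Firm i's FOC: ∂u_i/∂c_i = α_i − c_i = 0, so c_i* = α_i.
NE contributions = (4.2, 3.5, 0.9); G = 8.6.
W^NE = (Σα)·G − ½Σα_i² = 8.6² − ½·30.7 = 58.61.
Planner sets c_i = Σα_j = 8.6 for every i, so G^SO = 3·8.6 = 25.8.
W^SO = (Σα)·G^SO − ½·3·(Σα)² = (3/2)·8.6² = 110.94.
Deadweight loss = W^SO − W^NE = 52.33.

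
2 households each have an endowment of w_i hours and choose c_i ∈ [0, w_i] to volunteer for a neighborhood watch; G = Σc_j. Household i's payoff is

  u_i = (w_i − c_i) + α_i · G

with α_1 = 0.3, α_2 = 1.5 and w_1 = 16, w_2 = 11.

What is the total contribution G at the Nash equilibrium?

11

∂u_i/∂c_i = α_i − 1, so household i contributes w_i if α_i > 1, else 0.
α_i > 1 for i ∈ {2}; NE contributions (0, 11), G = 11.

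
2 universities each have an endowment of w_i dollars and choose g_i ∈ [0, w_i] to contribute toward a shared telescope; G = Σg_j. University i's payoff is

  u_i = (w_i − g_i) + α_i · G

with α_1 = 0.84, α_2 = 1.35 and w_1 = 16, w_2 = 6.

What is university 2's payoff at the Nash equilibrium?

8.1

∂u_i/∂g_i = α_i − 1, so university i contributes w_i if α_i > 1, else 0.
α_i > 1 for i ∈ {2}; NE contributions (0, 6), G = 6.
u_2 = (6 − 6) + 1.35·6 = 8.1.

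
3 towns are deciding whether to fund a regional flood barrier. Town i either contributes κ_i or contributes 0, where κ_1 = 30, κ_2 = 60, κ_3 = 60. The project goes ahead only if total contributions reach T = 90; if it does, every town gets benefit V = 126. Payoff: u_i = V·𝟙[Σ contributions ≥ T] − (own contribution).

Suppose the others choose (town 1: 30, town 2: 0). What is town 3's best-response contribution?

Others' total = 30. Contributing 60 brings total to 90 ≥ 90: gain V − κ_3 = 66.
Best response: 60.

60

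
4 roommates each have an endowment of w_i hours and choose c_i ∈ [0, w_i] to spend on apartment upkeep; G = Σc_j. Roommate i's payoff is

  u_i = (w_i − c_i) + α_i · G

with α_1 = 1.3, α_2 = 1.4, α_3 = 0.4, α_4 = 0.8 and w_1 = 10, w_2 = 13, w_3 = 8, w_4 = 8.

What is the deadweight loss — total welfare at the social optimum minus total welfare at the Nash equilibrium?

46.4

∂u_i/∂c_i = α_i − 1, so roommate i contributes w_i if α_i > 1, else 0.
α_i > 1 for i ∈ {1, 2}; NE contributions (10, 13, 0, 0), G = 23.
W^NE = Σw_i − G^NE + (Σα_i)·G^NE = 39 + 2.9·23 = 105.7.
Planner: ∂(Σu_j)/∂c_i = Σα_j − 1 = 2.9 > 0, so everyone contributes w_i; G^SO = 39, W^SO = 39 + 2.9·39 = 152.1.
Deadweight loss = 46.4.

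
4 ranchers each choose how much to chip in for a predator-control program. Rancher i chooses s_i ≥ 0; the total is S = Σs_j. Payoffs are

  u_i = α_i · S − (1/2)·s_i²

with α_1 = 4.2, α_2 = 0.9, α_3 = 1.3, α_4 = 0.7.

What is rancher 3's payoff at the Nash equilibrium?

Rancher i's FOC: ∂u_i/∂s_i = α_i − s_i = 0, so s_i* = α_i.
NE contributions = (4.2, 0.9, 1.3, 0.7); S = 7.1.
u_3 = α_3·S − ½·(s_3)² = 1.3·7.1 − ½·1.3² = 8.385.

8.385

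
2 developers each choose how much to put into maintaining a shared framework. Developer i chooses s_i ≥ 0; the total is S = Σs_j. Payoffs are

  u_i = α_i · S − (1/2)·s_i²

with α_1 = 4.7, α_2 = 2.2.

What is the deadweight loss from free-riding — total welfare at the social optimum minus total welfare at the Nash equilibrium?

Developer i's FOC: ∂u_i/∂s_i = α_i − s_i = 0, so s_i* = α_i.
NE contributions = (4.7, 2.2); S = 6.9.
W^NE = (Σα)·S − ½Σα_i² = 6.9² − ½·26.93 = 34.145.
Planner sets s_i = Σα_j = 6.9 for every i, so S^SO = 2·6.9 = 13.8.
W^SO = (Σα)·S^SO − ½·2·(Σα)² = (2/2)·6.9² = 47.61.
Deadweight loss = W^SO − W^NE = 13.465.

13.465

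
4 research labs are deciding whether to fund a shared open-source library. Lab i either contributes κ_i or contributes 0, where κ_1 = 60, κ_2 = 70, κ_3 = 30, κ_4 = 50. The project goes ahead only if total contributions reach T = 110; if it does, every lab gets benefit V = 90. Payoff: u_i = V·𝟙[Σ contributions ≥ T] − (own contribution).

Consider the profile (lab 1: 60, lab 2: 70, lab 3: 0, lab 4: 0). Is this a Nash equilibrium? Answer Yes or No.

Total = 130 ≥ 110: provided.
Lab 1 (pledges 60, payoff 30): dropping to 0 → total 70, payoff 0. No gain.
Lab 2 (pledges 70, payoff 20): dropping to 0 → total 60, payoff 0. No gain.
Lab 3 (pledges 0, payoff 90): pledging 30 → total 160, payoff 60. No gain.
Lab 4 (pledges 0, payoff 90): pledging 50 → total 180, payoff 40. No gain.

Yes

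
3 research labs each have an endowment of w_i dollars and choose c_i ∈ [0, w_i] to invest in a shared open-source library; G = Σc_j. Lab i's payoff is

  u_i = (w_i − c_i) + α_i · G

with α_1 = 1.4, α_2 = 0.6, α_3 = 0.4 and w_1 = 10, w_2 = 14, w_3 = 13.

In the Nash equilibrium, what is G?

10

∂u_i/∂c_i = α_i − 1, so lab i contributes w_i if α_i > 1, else 0.
α_i > 1 for i ∈ {1}; NE contributions (10, 0, 0), G = 10.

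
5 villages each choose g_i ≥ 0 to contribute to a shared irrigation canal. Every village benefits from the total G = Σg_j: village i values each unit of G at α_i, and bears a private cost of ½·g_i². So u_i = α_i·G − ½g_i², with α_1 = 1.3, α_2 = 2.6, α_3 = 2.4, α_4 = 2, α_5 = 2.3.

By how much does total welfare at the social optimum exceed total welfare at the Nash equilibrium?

180.29

Village i's FOC: ∂u_i/∂g_i = α_i − g_i = 0, so g_i* = α_i.
NE contributions = (1.3, 2.6, 2.4, 2, 2.3); G = 10.6.
W^NE = (Σα)·G − ½Σα_i² = 10.6² − ½·23.5 = 100.61.
Planner sets g_i = Σα_j = 10.6 for every i, so G^SO = 5·10.6 = 53.
W^SO = (Σα)·G^SO − ½·5·(Σα)² = (5/2)·10.6² = 280.9.
Deadweight loss = W^SO − W^NE = 180.29.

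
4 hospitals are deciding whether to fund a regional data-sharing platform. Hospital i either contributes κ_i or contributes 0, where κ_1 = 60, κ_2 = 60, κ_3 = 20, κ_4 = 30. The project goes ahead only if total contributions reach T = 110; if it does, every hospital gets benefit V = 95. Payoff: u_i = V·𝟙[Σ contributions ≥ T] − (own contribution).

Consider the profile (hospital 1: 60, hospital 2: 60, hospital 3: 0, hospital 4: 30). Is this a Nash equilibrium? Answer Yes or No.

No

Total = 150 ≥ 110: provided.
Hospital 1 (pledges 60, payoff 35): dropping to 0 → total 90, payoff 0. No gain.
Hospital 2 (pledges 60, payoff 35): dropping to 0 → total 90, payoff 0. No gain.
Hospital 3 (pledges 0, payoff 95): pledging 20 → total 170, payoff 75. No gain.
Hospital 4 (pledges 30, payoff 65): dropping to 0 → total 120, payoff 95. Profitable deviation.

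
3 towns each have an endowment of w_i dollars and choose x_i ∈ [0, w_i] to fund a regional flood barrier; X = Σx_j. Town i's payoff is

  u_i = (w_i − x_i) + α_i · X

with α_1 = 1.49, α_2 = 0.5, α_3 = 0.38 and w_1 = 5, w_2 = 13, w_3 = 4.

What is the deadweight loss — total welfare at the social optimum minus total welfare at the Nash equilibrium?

∂u_i/∂x_i = α_i − 1, so town i contributes w_i if α_i > 1, else 0.
α_i > 1 for i ∈ {1}; NE contributions (5, 0, 0), X = 5.
W^NE = Σw_i − X^NE + (Σα_i)·X^NE = 22 + 1.37·5 = 28.85.
Planner: ∂(Σu_j)/∂x_i = Σα_j − 1 = 1.37 > 0, so everyone contributes w_i; X^SO = 22, W^SO = 22 + 1.37·22 = 52.14.
Deadweight loss = 23.29.

23.29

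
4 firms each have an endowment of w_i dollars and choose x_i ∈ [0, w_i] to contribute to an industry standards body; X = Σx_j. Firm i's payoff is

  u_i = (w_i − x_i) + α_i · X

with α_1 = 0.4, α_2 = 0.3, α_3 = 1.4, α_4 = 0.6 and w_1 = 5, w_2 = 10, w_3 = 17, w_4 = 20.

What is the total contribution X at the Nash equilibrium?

∂u_i/∂x_i = α_i − 1, so firm i contributes w_i if α_i > 1, else 0.
α_i > 1 for i ∈ {3}; NE contributions (0, 0, 17, 0), X = 17.

17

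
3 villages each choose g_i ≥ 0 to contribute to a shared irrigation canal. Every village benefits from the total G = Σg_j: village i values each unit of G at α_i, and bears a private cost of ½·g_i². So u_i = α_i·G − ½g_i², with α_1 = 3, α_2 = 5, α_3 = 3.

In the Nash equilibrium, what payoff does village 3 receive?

Village i's FOC: ∂u_i/∂g_i = α_i − g_i = 0, so g_i* = α_i.
NE contributions = (3, 5, 3); G = 11.
u_3 = α_3·G − ½·(g_3)² = 3·11 − ½·3² = 28.5.

28.5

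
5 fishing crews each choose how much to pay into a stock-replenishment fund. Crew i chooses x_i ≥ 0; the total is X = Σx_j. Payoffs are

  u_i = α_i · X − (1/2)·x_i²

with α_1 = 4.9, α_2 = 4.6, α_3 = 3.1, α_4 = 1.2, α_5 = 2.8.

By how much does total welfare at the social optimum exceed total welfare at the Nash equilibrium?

445.37

Crew i's FOC: ∂u_i/∂x_i = α_i − x_i = 0, so x_i* = α_i.
NE contributions = (4.9, 4.6, 3.1, 1.2, 2.8); X = 16.6.
W^NE = (Σα)·X − ½Σα_i² = 16.6² − ½·64.06 = 243.53.
Planner sets x_i = Σα_j = 16.6 for every i, so X^SO = 5·16.6 = 83.
W^SO = (Σα)·X^SO − ½·5·(Σα)² = (5/2)·16.6² = 688.9.
Deadweight loss = W^SO − W^NE = 445.37.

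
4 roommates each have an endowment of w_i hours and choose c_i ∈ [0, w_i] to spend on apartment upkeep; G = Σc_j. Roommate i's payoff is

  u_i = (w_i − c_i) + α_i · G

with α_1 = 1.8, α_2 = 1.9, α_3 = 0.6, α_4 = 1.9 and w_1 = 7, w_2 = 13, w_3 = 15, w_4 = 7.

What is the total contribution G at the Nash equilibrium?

∂u_i/∂c_i = α_i − 1, so roommate i contributes w_i if α_i > 1, else 0.
α_i > 1 for i ∈ {1, 2, 4}; NE contributions (7, 13, 0, 7), G = 27.

27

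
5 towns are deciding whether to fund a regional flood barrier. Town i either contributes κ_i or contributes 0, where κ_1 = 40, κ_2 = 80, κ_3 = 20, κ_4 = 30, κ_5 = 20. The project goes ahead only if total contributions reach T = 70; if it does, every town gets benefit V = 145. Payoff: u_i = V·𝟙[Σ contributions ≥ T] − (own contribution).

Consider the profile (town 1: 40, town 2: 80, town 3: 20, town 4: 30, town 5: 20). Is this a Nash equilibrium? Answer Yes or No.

No

Total = 190 ≥ 70: provided.
Town 1 (pledges 40, payoff 105): dropping to 0 → total 150, payoff 145. Profitable deviation.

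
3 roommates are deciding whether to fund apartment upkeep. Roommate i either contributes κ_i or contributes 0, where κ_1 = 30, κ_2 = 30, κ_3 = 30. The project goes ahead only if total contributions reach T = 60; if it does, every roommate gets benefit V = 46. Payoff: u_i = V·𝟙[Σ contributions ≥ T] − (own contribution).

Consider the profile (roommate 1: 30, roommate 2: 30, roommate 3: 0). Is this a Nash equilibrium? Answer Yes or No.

Yes

Total = 60 ≥ 60: provided.
Roommate 1 (pledges 30, payoff 16): dropping to 0 → total 30, payoff 0. No gain.
Roommate 2 (pledges 30, payoff 16): dropping to 0 → total 30, payoff 0. No gain.
Roommate 3 (pledges 0, payoff 46): pledging 30 → total 90, payoff 16. No gain.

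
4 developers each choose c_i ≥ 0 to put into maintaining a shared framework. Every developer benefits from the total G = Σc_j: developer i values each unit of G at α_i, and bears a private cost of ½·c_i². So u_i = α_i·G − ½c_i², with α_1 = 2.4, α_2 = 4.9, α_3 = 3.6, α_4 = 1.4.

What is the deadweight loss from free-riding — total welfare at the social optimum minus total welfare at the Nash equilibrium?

173.635

Developer i's FOC: ∂u_i/∂c_i = α_i − c_i = 0, so c_i* = α_i.
NE contributions = (2.4, 4.9, 3.6, 1.4); G = 12.3.
W^NE = (Σα)·G − ½Σα_i² = 12.3² − ½·44.69 = 128.945.
Planner sets c_i = Σα_j = 12.3 for every i, so G^SO = 4·12.3 = 49.2.
W^SO = (Σα)·G^SO − ½·4·(Σα)² = (4/2)·12.3² = 302.58.
Deadweight loss = W^SO − W^NE = 173.635.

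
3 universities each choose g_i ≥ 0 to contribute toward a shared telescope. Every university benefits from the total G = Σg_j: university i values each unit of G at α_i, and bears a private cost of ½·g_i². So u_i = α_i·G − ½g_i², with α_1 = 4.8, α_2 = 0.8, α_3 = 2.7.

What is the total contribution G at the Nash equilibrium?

8.3

University i's FOC: ∂u_i/∂g_i = α_i − g_i = 0, so g_i* = α_i.
NE contributions = (4.8, 0.8, 2.7); G = 8.3.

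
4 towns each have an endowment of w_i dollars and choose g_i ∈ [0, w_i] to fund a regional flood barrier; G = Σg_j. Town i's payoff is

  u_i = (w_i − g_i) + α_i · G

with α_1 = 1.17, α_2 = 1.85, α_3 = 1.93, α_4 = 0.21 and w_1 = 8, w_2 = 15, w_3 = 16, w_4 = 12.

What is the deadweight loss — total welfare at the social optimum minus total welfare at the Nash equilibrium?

49.92

∂u_i/∂g_i = α_i − 1, so town i contributes w_i if α_i > 1, else 0.
α_i > 1 for i ∈ {1, 2, 3}; NE contributions (8, 15, 16, 0), G = 39.
W^NE = Σw_i − G^NE + (Σα_i)·G^NE = 51 + 4.16·39 = 213.24.
Planner: ∂(Σu_j)/∂g_i = Σα_j − 1 = 4.16 > 0, so everyone contributes w_i; G^SO = 51, W^SO = 51 + 4.16·51 = 263.16.
Deadweight loss = 49.92.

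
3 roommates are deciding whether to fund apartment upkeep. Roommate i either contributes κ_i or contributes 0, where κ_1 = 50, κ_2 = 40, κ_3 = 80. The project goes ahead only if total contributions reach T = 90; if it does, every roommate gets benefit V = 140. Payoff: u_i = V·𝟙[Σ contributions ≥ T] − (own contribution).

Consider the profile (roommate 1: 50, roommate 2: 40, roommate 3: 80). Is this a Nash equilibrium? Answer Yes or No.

Total = 170 ≥ 90: provided.
Roommate 1 (pledges 50, payoff 90): dropping to 0 → total 120, payoff 140. Profitable deviation.

No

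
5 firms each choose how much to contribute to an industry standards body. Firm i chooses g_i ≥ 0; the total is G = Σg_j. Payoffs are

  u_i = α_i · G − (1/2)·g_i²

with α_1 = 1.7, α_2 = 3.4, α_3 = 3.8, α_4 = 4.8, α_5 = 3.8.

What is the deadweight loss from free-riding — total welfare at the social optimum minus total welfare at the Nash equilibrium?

492.56

Firm i's FOC: ∂u_i/∂g_i = α_i − g_i = 0, so g_i* = α_i.
NE contributions = (1.7, 3.4, 3.8, 4.8, 3.8); G = 17.5.
W^NE = (Σα)·G − ½Σα_i² = 17.5² − ½·66.37 = 273.065.
Planner sets g_i = Σα_j = 17.5 for every i, so G^SO = 5·17.5 = 87.5.
W^SO = (Σα)·G^SO − ½·5·(Σα)² = (5/2)·17.5² = 765.625.
Deadweight loss = W^SO − W^NE = 492.56.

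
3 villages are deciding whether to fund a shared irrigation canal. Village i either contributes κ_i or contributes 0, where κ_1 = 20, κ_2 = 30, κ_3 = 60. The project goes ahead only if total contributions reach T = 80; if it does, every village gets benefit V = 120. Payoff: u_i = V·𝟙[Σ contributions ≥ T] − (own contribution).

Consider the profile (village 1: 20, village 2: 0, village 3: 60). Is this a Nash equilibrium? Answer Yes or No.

Total = 80 ≥ 80: provided.
Village 1 (pledges 20, payoff 100): dropping to 0 → total 60, payoff 0. No gain.
Village 2 (pledges 0, payoff 120): pledging 30 → total 110, payoff 90. No gain.
Village 3 (pledges 60, payoff 60): dropping to 0 → total 20, payoff 0. No gain.

Yes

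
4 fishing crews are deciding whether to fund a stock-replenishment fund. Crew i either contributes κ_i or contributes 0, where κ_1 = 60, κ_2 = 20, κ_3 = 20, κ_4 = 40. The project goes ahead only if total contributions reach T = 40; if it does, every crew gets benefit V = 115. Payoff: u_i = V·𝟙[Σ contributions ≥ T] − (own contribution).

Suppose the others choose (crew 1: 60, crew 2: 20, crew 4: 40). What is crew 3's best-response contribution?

Others' total = 120 ≥ 40; contributing adds cost 20 for no extra benefit.
Best response: 0.

0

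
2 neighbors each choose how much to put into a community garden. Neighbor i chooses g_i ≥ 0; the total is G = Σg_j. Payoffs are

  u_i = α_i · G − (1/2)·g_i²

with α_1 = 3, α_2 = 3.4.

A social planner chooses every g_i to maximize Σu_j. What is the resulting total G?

12.8

Planner FOC: ∂(Σu_j)/∂g_i = (Σα_j) − g_i = 0, so g_i^SO = Σα_j = 6.4 for every i; G^SO = 12.8.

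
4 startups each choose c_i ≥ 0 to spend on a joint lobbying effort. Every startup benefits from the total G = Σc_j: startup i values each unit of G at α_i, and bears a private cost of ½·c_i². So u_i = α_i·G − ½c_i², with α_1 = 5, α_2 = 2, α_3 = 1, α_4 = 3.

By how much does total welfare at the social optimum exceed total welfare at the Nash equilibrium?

140.5

Startup i's FOC: ∂u_i/∂c_i = α_i − c_i = 0, so c_i* = α_i.
NE contributions = (5, 2, 1, 3); G = 11.
W^NE = (Σα)·G − ½Σα_i² = 11² − ½·39 = 101.5.
Planner sets c_i = Σα_j = 11 for every i, so G^SO = 4·11 = 44.
W^SO = (Σα)·G^SO − ½·4·(Σα)² = (4/2)·11² = 242.
Deadweight loss = W^SO − W^NE = 140.5.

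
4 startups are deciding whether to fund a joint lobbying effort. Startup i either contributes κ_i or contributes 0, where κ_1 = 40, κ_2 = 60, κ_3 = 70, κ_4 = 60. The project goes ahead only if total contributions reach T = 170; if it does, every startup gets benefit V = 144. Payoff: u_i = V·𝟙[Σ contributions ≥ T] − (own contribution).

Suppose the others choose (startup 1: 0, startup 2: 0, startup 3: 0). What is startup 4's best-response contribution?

0

Others' total = 0. Even contributing 60 gives 60 < 170: no benefit either way.
Best response: 0.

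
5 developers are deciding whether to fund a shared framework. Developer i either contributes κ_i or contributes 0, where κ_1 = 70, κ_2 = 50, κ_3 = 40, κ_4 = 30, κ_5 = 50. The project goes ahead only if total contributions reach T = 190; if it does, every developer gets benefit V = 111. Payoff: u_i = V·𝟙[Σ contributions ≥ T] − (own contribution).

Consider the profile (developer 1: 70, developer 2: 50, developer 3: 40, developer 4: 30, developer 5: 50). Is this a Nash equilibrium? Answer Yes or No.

Total = 240 ≥ 190: provided.
Developer 1 (pledges 70, payoff 41): dropping to 0 → total 170, payoff 0. No gain.
Developer 2 (pledges 50, payoff 61): dropping to 0 → total 190, payoff 111. Profitable deviation.

No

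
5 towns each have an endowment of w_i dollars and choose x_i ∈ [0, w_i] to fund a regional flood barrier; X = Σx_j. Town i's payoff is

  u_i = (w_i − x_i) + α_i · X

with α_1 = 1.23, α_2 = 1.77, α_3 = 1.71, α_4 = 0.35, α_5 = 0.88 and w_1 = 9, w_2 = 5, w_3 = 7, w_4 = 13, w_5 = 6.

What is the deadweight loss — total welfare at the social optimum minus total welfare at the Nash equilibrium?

93.86

∂u_i/∂x_i = α_i − 1, so town i contributes w_i if α_i > 1, else 0.
α_i > 1 for i ∈ {1, 2, 3}; NE contributions (9, 5, 7, 0, 0), X = 21.
W^NE = Σw_i − X^NE + (Σα_i)·X^NE = 40 + 4.94·21 = 143.74.
Planner: ∂(Σu_j)/∂x_i = Σα_j − 1 = 4.94 > 0, so everyone contributes w_i; X^SO = 40, W^SO = 40 + 4.94·40 = 237.6.
Deadweight loss = 93.86.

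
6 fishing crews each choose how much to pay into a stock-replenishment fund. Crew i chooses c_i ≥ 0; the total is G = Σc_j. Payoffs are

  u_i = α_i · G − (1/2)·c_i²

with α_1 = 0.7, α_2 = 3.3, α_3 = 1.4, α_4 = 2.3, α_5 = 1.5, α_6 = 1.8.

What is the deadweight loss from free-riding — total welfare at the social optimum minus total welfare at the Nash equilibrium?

254.06

Crew i's FOC: ∂u_i/∂c_i = α_i − c_i = 0, so c_i* = α_i.
NE contributions = (0.7, 3.3, 1.4, 2.3, 1.5, 1.8); G = 11.
W^NE = (Σα)·G − ½Σα_i² = 11² − ½·24.12 = 108.94.
Planner sets c_i = Σα_j = 11 for every i, so G^SO = 6·11 = 66.
W^SO = (Σα)·G^SO − ½·6·(Σα)² = (6/2)·11² = 363.
Deadweight loss = W^SO − W^NE = 254.06.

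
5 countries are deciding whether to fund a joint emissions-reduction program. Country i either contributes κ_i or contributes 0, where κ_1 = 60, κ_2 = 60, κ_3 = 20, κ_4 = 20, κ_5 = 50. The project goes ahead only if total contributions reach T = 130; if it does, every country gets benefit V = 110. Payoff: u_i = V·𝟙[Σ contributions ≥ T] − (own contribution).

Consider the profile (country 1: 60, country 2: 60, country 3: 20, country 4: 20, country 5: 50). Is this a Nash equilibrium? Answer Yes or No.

No

Total = 210 ≥ 130: provided.
Country 1 (pledges 60, payoff 50): dropping to 0 → total 150, payoff 110. Profitable deviation.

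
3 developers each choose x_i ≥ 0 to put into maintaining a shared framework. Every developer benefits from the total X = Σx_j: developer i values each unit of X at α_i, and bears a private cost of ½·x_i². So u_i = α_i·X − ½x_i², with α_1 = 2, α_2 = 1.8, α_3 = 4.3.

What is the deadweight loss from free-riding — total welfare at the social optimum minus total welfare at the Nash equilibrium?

45.67

Developer i's FOC: ∂u_i/∂x_i = α_i − x_i = 0, so x_i* = α_i.
NE contributions = (2, 1.8, 4.3); X = 8.1.
W^NE = (Σα)·X − ½Σα_i² = 8.1² − ½·25.73 = 52.745.
Planner sets x_i = Σα_j = 8.1 for every i, so X^SO = 3·8.1 = 24.3.
W^SO = (Σα)·X^SO − ½·3·(Σα)² = (3/2)·8.1² = 98.415.
Deadweight loss = W^SO − W^NE = 45.67.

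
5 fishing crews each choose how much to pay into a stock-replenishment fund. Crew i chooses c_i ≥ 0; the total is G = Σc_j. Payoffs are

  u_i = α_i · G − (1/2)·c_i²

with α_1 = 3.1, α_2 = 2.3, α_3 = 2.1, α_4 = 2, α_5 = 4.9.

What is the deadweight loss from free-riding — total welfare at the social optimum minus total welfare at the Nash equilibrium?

Crew i's FOC: ∂u_i/∂c_i = α_i − c_i = 0, so c_i* = α_i.
NE contributions = (3.1, 2.3, 2.1, 2, 4.9); G = 14.4.
W^NE = (Σα)·G − ½Σα_i² = 14.4² − ½·47.32 = 183.7.
Planner sets c_i = Σα_j = 14.4 for every i, so G^SO = 5·14.4 = 72.
W^SO = (Σα)·G^SO − ½·5·(Σα)² = (5/2)·14.4² = 518.4.
Deadweight loss = W^SO − W^NE = 334.7.

334.7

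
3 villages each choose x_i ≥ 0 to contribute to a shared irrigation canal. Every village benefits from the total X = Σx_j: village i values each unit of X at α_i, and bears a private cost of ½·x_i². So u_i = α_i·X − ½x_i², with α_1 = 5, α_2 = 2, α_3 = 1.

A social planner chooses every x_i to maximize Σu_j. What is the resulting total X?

24

Planner FOC: ∂(Σu_j)/∂x_i = (Σα_j) − x_i = 0, so x_i^SO = Σα_j = 8 for every i; X^SO = 24.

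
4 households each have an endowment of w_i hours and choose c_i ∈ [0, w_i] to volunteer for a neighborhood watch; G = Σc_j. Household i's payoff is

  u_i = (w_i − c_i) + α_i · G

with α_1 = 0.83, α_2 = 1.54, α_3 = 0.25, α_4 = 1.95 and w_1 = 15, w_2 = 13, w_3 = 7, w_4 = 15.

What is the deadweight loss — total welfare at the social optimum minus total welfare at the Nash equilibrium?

78.54

∂u_i/∂c_i = α_i − 1, so household i contributes w_i if α_i > 1, else 0.
α_i > 1 for i ∈ {2, 4}; NE contributions (0, 13, 0, 15), G = 28.
W^NE = Σw_i − G^NE + (Σα_i)·G^NE = 50 + 3.57·28 = 149.96.
Planner: ∂(Σu_j)/∂c_i = Σα_j − 1 = 3.57 > 0, so everyone contributes w_i; G^SO = 50, W^SO = 50 + 3.57·50 = 228.5.
Deadweight loss = 78.54.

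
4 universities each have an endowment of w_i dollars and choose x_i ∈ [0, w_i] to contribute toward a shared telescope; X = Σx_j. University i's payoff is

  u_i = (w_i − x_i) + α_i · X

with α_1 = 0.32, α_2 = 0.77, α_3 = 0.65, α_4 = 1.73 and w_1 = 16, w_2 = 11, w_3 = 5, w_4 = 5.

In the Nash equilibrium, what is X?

5

∂u_i/∂x_i = α_i − 1, so university i contributes w_i if α_i > 1, else 0.
α_i > 1 for i ∈ {4}; NE contributions (0, 0, 0, 5), X = 5.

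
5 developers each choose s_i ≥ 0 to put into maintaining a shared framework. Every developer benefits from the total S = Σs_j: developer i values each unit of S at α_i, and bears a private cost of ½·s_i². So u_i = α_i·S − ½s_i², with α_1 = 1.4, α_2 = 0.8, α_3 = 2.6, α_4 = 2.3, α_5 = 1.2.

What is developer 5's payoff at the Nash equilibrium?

Developer i's FOC: ∂u_i/∂s_i = α_i − s_i = 0, so s_i* = α_i.
NE contributions = (1.4, 0.8, 2.6, 2.3, 1.2); S = 8.3.
u_5 = α_5·S − ½·(s_5)² = 1.2·8.3 − ½·1.2² = 9.24.

9.24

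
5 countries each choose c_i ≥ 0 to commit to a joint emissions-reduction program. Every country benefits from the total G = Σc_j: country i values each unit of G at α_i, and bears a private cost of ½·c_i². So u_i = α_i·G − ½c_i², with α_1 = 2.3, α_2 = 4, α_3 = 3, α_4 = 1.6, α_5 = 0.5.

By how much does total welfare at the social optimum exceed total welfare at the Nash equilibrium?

Country i's FOC: ∂u_i/∂c_i = α_i − c_i = 0, so c_i* = α_i.
NE contributions = (2.3, 4, 3, 1.6, 0.5); G = 11.4.
W^NE = (Σα)·G − ½Σα_i² = 11.4² − ½·33.1 = 113.41.
Planner sets c_i = Σα_j = 11.4 for every i, so G^SO = 5·11.4 = 57.
W^SO = (Σα)·G^SO − ½·5·(Σα)² = (5/2)·11.4² = 324.9.
Deadweight loss = W^SO − W^NE = 211.49.

211.49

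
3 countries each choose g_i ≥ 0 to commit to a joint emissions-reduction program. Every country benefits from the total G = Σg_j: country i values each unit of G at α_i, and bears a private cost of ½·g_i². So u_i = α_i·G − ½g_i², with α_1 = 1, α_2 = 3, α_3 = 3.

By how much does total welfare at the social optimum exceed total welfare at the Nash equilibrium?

Country i's FOC: ∂u_i/∂g_i = α_i − g_i = 0, so g_i* = α_i.
NE contributions = (1, 3, 3); G = 7.
W^NE = (Σα)·G − ½Σα_i² = 7² − ½·19 = 39.5.
Planner sets g_i = Σα_j = 7 for every i, so G^SO = 3·7 = 21.
W^SO = (Σα)·G^SO − ½·3·(Σα)² = (3/2)·7² = 73.5.
Deadweight loss = W^SO − W^NE = 34.

34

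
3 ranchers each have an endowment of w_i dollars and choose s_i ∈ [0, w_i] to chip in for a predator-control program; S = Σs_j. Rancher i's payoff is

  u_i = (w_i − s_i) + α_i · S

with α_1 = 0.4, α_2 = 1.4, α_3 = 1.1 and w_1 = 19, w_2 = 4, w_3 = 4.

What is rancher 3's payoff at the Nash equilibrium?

8.8

∂u_i/∂s_i = α_i − 1, so rancher i contributes w_i if α_i > 1, else 0.
α_i > 1 for i ∈ {2, 3}; NE contributions (0, 4, 4), S = 8.
u_3 = (4 − 4) + 1.1·8 = 8.8.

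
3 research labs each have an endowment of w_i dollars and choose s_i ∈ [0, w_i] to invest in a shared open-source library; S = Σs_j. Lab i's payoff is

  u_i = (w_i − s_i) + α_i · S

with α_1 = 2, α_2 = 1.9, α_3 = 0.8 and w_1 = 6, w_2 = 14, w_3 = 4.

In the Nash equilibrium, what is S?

∂u_i/∂s_i = α_i − 1, so lab i contributes w_i if α_i > 1, else 0.
α_i > 1 for i ∈ {1, 2}; NE contributions (6, 14, 0), S = 20.

20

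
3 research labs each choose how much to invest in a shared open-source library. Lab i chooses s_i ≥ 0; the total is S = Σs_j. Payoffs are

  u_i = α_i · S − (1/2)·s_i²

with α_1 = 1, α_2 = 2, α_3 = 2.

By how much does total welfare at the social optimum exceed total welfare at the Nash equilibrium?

17

Lab i's FOC: ∂u_i/∂s_i = α_i − s_i = 0, so s_i* = α_i.
NE contributions = (1, 2, 2); S = 5.
W^NE = (Σα)·S − ½Σα_i² = 5² − ½·9 = 20.5.
Planner sets s_i = Σα_j = 5 for every i, so S^SO = 3·5 = 15.
W^SO = (Σα)·S^SO − ½·3·(Σα)² = (3/2)·5² = 37.5.
Deadweight loss = W^SO − W^NE = 17.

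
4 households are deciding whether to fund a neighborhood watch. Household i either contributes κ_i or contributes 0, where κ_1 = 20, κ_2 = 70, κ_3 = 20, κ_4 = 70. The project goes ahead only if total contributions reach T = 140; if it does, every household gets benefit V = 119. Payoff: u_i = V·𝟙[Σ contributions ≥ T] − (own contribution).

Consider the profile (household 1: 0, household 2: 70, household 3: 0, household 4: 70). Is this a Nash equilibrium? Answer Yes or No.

Yes

Total = 140 ≥ 140: provided.
Household 1 (pledges 0, payoff 119): pledging 20 → total 160, payoff 99. No gain.
Household 2 (pledges 70, payoff 49): dropping to 0 → total 70, payoff 0. No gain.
Household 3 (pledges 0, payoff 119): pledging 20 → total 160, payoff 99. No gain.
Household 4 (pledges 70, payoff 49): dropping to 0 → total 70, payoff 0. No gain.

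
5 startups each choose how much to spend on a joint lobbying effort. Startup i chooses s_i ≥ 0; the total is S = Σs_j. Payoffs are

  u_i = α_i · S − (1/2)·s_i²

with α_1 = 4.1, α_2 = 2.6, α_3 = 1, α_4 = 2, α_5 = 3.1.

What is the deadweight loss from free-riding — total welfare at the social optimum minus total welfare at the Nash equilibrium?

264.85

Startup i's FOC: ∂u_i/∂s_i = α_i − s_i = 0, so s_i* = α_i.
NE contributions = (4.1, 2.6, 1, 2, 3.1); S = 12.8.
W^NE = (Σα)·S − ½Σα_i² = 12.8² − ½·38.18 = 144.75.
Planner sets s_i = Σα_j = 12.8 for every i, so S^SO = 5·12.8 = 64.
W^SO = (Σα)·S^SO − ½·5·(Σα)² = (5/2)·12.8² = 409.6.
Deadweight loss = W^SO − W^NE = 264.85.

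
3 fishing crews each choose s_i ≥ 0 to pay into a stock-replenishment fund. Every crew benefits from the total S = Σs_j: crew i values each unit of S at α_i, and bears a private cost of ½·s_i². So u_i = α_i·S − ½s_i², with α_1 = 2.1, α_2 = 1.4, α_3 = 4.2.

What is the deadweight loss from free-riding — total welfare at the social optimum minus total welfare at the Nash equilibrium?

Crew i's FOC: ∂u_i/∂s_i = α_i − s_i = 0, so s_i* = α_i.
NE contributions = (2.1, 1.4, 4.2); S = 7.7.
W^NE = (Σα)·S − ½Σα_i² = 7.7² − ½·24.01 = 47.285.
Planner sets s_i = Σα_j = 7.7 for every i, so S^SO = 3·7.7 = 23.1.
W^SO = (Σα)·S^SO − ½·3·(Σα)² = (3/2)·7.7² = 88.935.
Deadweight loss = W^SO − W^NE = 41.65.

41.65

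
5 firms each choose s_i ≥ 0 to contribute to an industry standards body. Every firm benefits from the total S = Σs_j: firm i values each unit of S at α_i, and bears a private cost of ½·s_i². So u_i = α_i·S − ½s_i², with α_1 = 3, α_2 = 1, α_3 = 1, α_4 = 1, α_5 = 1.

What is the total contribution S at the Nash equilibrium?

7

Firm i's FOC: ∂u_i/∂s_i = α_i − s_i = 0, so s_i* = α_i.
NE contributions = (3, 1, 1, 1, 1); S = 7.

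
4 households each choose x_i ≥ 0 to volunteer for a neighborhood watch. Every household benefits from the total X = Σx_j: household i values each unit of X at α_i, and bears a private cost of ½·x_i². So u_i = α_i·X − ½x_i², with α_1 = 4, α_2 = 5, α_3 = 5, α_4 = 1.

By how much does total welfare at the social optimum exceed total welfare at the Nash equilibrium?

Household i's FOC: ∂u_i/∂x_i = α_i − x_i = 0, so x_i* = α_i.
NE contributions = (4, 5, 5, 1); X = 15.
W^NE = (Σα)·X − ½Σα_i² = 15² − ½·67 = 191.5.
Planner sets x_i = Σα_j = 15 for every i, so X^SO = 4·15 = 60.
W^SO = (Σα)·X^SO − ½·4·(Σα)² = (4/2)·15² = 450.
Deadweight loss = W^SO − W^NE = 258.5.

258.5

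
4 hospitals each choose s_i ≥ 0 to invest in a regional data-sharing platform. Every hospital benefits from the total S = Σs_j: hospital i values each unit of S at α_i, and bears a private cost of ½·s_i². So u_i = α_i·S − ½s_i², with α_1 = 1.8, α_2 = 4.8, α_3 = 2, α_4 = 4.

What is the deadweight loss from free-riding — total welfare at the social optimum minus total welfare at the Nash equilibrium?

Hospital i's FOC: ∂u_i/∂s_i = α_i − s_i = 0, so s_i* = α_i.
NE contributions = (1.8, 4.8, 2, 4); S = 12.6.
W^NE = (Σα)·S − ½Σα_i² = 12.6² − ½·46.28 = 135.62.
Planner sets s_i = Σα_j = 12.6 for every i, so S^SO = 4·12.6 = 50.4.
W^SO = (Σα)·S^SO − ½·4·(Σα)² = (4/2)·12.6² = 317.52.
Deadweight loss = W^SO − W^NE = 181.9.

181.9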